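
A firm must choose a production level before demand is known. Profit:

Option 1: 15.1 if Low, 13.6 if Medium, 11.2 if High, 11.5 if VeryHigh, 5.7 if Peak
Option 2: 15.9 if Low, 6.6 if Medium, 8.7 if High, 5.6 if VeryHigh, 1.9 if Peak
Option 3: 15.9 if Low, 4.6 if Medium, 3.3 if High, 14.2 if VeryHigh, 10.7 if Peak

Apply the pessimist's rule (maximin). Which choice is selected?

Row minima: Option 1=5.7, Option 2=1.9, Option 3=3.3
Best worst-case = 5.7 → Option 1.

Option 1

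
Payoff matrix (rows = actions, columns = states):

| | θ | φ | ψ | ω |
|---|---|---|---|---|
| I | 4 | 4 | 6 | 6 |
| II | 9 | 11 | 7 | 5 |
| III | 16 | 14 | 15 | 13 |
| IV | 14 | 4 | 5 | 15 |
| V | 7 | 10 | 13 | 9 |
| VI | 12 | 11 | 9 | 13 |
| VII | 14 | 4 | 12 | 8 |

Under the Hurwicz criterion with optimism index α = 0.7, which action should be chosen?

III

I: 0.7·6 + 0.3·4 = 5.4
II: 0.7·11 + 0.3·5 = 9.2
III: 0.7·16 + 0.3·13 = 15.1
IV: 0.7·15 + 0.3·4 = 11.7
V: 0.7·13 + 0.3·7 = 11.2
VI: 0.7·13 + 0.3·9 = 11.8
VII: 0.7·14 + 0.3·4 = 11
Highest Hurwicz score = 15.1 → III.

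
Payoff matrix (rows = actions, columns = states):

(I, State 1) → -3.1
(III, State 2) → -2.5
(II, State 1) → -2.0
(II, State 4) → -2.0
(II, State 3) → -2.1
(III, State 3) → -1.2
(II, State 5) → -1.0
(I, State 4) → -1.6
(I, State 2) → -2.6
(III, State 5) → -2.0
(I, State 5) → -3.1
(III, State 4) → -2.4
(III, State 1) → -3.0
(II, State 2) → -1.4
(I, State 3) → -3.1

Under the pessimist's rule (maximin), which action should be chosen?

II

Row minima: I=-3.1, II=-2.1, III=-3.0
Best worst-case = -2.1 → II.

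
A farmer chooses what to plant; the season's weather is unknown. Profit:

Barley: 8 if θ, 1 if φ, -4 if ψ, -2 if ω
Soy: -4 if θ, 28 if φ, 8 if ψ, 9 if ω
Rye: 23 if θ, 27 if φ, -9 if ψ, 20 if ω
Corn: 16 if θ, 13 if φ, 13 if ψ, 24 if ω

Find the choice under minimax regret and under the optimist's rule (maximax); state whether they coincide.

Column bests: θ=23, φ=28, ψ=13, ω=24.
Barley regrets: 15, 27, 17, 26 → max 27
Soy regrets: 27, 0, 5, 15 → max 27
Rye regrets: 0, 1, 22, 4 → max 22
Corn regrets: 7, 15, 0, 0 → max 15
Smallest max regret = 15 → Corn.
Row maxima: Barley=8, Soy=28, Rye=27, Corn=24
Best best-case = 28 → Soy.

minimax regret → Corn; maximax → Soy (disagree)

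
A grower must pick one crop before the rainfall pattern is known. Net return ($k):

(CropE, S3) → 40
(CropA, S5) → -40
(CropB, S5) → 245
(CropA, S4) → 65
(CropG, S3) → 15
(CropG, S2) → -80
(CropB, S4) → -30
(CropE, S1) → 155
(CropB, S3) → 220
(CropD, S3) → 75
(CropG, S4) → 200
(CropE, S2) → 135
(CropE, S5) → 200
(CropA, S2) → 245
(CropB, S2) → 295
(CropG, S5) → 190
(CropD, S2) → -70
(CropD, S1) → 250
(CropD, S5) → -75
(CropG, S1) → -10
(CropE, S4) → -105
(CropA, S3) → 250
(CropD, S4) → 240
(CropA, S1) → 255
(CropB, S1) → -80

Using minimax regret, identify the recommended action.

Column bests: S1=255, S2=295, S3=250, S4=240, S5=245.
CropE regrets: 100, 160, 210, 345, 45 → max 345
CropB regrets: 335, 0, 30, 270, 0 → max 335
CropG regrets: 265, 375, 235, 40, 55 → max 375
CropA regrets: 0, 50, 0, 175, 285 → max 285
CropD regrets: 5, 365, 175, 0, 320 → max 365
Smallest max regret = 285 → CropA.

CropA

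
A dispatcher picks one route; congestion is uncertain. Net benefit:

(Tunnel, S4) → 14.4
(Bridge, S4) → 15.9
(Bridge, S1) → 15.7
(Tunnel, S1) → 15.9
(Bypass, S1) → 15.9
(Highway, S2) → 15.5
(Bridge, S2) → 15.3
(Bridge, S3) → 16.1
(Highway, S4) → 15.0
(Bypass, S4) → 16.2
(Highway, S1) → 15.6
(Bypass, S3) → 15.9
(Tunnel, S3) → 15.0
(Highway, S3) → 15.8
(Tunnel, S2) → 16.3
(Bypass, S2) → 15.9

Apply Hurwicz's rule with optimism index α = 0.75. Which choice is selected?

Bypass

Highway: 0.75·15.8 + 0.25·15.0 = 15.6
Tunnel: 0.75·16.3 + 0.25·14.4 = 15.825
Bypass: 0.75·16.2 + 0.25·15.9 = 16.125
Bridge: 0.75·16.1 + 0.25·15.3 = 15.9
Highest Hurwicz score = 16.125 → Bypass.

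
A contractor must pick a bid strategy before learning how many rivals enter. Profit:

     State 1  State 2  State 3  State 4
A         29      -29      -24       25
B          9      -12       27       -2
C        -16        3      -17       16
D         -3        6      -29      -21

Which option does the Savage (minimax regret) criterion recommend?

B

Column bests: State 1=29, State 2=6, State 3=27, State 4=25.
A regrets: 0, 35, 51, 0 → max 51
B regrets: 20, 18, 0, 27 → max 27
C regrets: 45, 3, 44, 9 → max 45
D regrets: 32, 0, 56, 46 → max 56
Smallest max regret = 27 → B.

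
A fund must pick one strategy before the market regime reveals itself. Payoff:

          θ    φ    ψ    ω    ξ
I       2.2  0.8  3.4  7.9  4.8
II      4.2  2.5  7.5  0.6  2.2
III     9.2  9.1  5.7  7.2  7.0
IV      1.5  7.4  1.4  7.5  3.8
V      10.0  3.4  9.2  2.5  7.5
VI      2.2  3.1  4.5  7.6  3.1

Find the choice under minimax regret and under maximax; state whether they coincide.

Column bests: θ=10.0, φ=9.1, ψ=9.2, ω=7.9, ξ=7.5.
I regrets: 7.8, 8.3, 5.8, 0.0, 2.7 → max 8.3
II regrets: 5.8, 6.6, 1.7, 7.3, 5.3 → max 7.3
III regrets: 0.8, 0.0, 3.5, 0.7, 0.5 → max 3.5
IV regrets: 8.5, 1.7, 7.8, 0.4, 3.7 → max 8.5
V regrets: 0.0, 5.7, 0.0, 5.4, 0.0 → max 5.7
VI regrets: 7.8, 6.0, 4.7, 0.3, 4.4 → max 7.8
Smallest max regret = 3.5 → III.
Row maxima: I=7.9, II=7.5, III=9.2, IV=7.5, V=10.0, VI=7.6
Best best-case = 10.0 → V.

minimax regret → III; maximax → V (disagree)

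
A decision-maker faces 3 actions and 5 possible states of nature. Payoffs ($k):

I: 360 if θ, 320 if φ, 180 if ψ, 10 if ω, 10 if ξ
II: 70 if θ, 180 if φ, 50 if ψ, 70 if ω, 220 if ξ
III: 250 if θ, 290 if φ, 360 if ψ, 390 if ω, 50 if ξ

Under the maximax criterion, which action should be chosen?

III

Row maxima: I=360, II=220, III=390
Best best-case = 390 → III.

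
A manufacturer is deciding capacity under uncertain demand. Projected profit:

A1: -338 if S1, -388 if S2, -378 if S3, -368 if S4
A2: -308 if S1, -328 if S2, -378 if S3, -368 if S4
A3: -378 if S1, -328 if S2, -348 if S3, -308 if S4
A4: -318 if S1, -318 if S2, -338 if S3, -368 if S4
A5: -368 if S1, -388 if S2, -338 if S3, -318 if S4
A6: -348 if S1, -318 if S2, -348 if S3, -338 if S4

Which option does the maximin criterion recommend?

A6

Row minima: A1=-388, A2=-378, A3=-378, A4=-368, A5=-388, A6=-348
Best worst-case = -348 → A6.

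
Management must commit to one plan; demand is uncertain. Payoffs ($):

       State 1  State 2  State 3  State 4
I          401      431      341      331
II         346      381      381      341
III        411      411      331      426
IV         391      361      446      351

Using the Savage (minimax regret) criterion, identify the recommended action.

Column bests: State 1=411, State 2=431, State 3=446, State 4=426.
I regrets: 10, 0, 105, 95 → max 105
II regrets: 65, 50, 65, 85 → max 85
III regrets: 0, 20, 115, 0 → max 115
IV regrets: 20, 70, 0, 75 → max 75
Smallest max regret = 75 → IV.

IV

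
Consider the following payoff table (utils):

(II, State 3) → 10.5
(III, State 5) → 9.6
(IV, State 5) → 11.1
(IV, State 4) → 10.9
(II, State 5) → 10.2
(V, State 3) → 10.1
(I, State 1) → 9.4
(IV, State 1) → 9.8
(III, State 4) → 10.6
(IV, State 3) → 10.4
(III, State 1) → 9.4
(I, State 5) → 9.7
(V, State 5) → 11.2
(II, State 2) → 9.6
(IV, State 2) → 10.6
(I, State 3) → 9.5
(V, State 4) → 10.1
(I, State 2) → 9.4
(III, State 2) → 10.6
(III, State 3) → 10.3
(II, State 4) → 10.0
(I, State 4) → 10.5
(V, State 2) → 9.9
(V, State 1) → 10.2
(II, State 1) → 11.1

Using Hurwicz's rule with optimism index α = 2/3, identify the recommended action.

V

I: 2/3·10.5 + 1/3·9.4 = 152/15
II: 2/3·11.1 + 1/3·9.6 = 10.6
III: 2/3·10.6 + 1/3·9.4 = 10.2
IV: 2/3·11.1 + 1/3·9.8 = 32/3
V: 2/3·11.2 + 1/3·9.9 = 323/30
Highest Hurwicz score = 323/30 → V.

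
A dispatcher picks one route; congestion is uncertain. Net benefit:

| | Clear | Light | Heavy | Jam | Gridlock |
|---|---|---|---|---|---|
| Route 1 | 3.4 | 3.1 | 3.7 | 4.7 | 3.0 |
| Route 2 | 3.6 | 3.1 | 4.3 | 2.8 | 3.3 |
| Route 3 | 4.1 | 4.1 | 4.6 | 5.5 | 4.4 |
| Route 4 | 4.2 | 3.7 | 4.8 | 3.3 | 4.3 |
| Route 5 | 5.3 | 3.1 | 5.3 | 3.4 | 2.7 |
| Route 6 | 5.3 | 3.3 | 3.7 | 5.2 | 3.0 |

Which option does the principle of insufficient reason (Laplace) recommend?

Row averages: Route 1=3.58, Route 2=3.42, Route 3=4.54, Route 4=4.06, Route 5=3.96, Route 6=4.1
Highest average = 4.54 → Route 3.

Route 3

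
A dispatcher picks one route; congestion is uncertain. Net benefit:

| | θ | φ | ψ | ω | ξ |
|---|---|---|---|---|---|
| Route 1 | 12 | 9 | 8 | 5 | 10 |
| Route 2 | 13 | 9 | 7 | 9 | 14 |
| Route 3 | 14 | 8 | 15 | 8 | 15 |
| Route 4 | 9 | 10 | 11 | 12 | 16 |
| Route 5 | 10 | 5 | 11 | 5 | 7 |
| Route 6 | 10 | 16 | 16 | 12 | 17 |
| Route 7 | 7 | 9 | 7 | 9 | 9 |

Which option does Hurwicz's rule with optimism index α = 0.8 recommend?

Route 1: 0.8·12 + 0.2·5 = 10.6
Route 2: 0.8·14 + 0.2·7 = 12.6
Route 3: 0.8·15 + 0.2·8 = 13.6
Route 4: 0.8·16 + 0.2·9 = 14.6
Route 5: 0.8·11 + 0.2·5 = 9.8
Route 6: 0.8·17 + 0.2·10 = 15.6
Route 7: 0.8·9 + 0.2·7 = 8.6
Highest Hurwicz score = 15.6 → Route 6.

Route 6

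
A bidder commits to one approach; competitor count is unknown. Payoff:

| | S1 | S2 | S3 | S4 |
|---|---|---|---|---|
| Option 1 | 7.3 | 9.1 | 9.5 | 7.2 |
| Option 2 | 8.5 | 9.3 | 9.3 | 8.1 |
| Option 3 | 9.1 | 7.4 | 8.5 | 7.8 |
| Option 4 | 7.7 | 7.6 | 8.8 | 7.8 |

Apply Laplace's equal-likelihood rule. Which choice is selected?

Row averages: Option 1=8.275, Option 2=8.8, Option 3=8.2, Option 4=7.975
Highest average = 8.8 → Option 2.

Option 2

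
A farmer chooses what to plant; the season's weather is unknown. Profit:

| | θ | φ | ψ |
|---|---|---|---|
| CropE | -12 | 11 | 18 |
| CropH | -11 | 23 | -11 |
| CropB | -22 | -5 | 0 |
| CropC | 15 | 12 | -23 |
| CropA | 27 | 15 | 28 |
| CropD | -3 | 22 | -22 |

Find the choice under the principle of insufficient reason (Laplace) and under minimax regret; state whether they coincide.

laplace → CropA; minimax regret → CropA (agree)

Row averages: CropE=17/3, CropH=1/3, CropB=-9, CropC=4/3, CropA=70/3, CropD=-1
Highest average = 70/3 → CropA.
Column bests: θ=27, φ=23, ψ=28.
CropE regrets: 39, 12, 10 → max 39
CropH regrets: 38, 0, 39 → max 39
CropB regrets: 49, 28, 28 → max 49
CropC regrets: 12, 11, 51 → max 51
CropA regrets: 0, 8, 0 → max 8
CropD regrets: 30, 1, 50 → max 50
Smallest max regret = 8 → CropA.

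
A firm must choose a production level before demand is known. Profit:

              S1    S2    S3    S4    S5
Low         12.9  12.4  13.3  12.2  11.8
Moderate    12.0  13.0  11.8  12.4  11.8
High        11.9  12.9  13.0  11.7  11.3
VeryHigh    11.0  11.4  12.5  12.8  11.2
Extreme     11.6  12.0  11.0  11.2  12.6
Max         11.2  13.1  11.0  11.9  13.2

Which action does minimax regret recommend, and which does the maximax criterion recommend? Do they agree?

minimax regret → Low; maximax → Low (agree)

Column bests: S1=12.9, S2=13.1, S3=13.3, S4=12.8, S5=13.2.
Low regrets: 0.0, 0.7, 0.0, 0.6, 1.4 → max 1.4
Moderate regrets: 0.9, 0.1, 1.5, 0.4, 1.4 → max 1.5
High regrets: 1.0, 0.2, 0.3, 1.1, 1.9 → max 1.9
VeryHigh regrets: 1.9, 1.7, 0.8, 0.0, 2.0 → max 2.0
Extreme regrets: 1.3, 1.1, 2.3, 1.6, 0.6 → max 2.3
Max regrets: 1.7, 0.0, 2.3, 0.9, 0.0 → max 2.3
Smallest max regret = 1.4 → Low.
Row maxima: Low=13.3, Moderate=13.0, High=13.0, VeryHigh=12.8, Extreme=12.6, Max=13.2
Best best-case = 13.3 → Low.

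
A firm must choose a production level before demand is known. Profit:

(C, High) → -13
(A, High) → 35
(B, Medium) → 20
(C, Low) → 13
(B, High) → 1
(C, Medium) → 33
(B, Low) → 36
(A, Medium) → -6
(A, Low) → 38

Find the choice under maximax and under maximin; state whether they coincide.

maximax → A; maximin → B (disagree)

Row maxima: A=38, B=36, C=33
Best best-case = 38 → A.
Row minima: A=-6, B=1, C=-13
Best worst-case = 1 → B.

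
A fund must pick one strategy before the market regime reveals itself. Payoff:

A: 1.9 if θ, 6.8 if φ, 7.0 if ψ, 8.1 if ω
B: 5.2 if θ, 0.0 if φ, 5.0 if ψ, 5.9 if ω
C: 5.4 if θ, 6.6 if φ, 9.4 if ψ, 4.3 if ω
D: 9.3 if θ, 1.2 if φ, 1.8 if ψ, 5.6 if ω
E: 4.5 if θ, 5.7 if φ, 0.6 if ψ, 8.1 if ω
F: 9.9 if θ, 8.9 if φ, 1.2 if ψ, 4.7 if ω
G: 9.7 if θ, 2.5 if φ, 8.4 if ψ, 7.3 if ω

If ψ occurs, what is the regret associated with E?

Best payoff under ψ is 9.4.
Regret = 9.4 − 0.6 = 8.8.

8.8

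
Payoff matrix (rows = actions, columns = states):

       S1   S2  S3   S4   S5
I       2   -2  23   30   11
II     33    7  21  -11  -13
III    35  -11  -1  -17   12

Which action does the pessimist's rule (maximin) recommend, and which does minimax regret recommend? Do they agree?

maximin → I; minimax regret → I (agree)

Row minima: I=-2, II=-13, III=-17
Best worst-case = -2 → I.
Column bests: S1=35, S2=7, S3=23, S4=30, S5=12.
I regrets: 33, 9, 0, 0, 1 → max 33
II regrets: 2, 0, 2, 41, 25 → max 41
III regrets: 0, 18, 24, 47, 0 → max 47
Smallest max regret = 33 → I.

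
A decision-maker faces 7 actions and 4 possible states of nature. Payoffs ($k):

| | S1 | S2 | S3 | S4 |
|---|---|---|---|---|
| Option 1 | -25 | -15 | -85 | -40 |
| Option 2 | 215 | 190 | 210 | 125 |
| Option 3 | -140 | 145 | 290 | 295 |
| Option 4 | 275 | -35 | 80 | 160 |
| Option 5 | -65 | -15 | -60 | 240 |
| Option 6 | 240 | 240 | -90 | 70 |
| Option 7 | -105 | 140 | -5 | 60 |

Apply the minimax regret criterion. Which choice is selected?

Column bests: S1=275, S2=240, S3=290, S4=295.
Option 1 regrets: 300, 255, 375, 335 → max 375
Option 2 regrets: 60, 50, 80, 170 → max 170
Option 3 regrets: 415, 95, 0, 0 → max 415
Option 4 regrets: 0, 275, 210, 135 → max 275
Option 5 regrets: 340, 255, 350, 55 → max 350
Option 6 regrets: 35, 0, 380, 225 → max 380
Option 7 regrets: 380, 100, 295, 235 → max 380
Smallest max regret = 170 → Option 2.

Option 2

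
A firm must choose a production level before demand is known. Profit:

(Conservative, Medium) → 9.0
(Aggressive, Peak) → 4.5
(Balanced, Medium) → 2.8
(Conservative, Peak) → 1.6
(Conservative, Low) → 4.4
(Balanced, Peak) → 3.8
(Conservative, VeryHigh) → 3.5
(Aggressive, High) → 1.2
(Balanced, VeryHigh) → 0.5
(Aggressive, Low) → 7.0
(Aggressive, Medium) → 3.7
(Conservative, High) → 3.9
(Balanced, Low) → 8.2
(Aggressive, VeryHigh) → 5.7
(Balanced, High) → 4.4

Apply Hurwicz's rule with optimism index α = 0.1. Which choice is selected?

Conservative: 0.1·9.0 + 0.9·1.6 = 2.34
Balanced: 0.1·8.2 + 0.9·0.5 = 1.27
Aggressive: 0.1·7.0 + 0.9·1.2 = 1.78
Highest Hurwicz score = 2.34 → Conservative.

Conservative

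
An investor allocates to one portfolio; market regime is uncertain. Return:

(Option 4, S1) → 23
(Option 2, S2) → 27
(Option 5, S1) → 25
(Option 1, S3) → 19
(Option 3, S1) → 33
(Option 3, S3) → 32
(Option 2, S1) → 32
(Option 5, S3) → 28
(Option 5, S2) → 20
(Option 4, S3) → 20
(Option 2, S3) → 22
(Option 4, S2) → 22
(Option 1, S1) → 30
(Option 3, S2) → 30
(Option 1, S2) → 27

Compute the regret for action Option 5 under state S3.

Best payoff under S3 is 32.
Regret = 32 − 28 = 4.

4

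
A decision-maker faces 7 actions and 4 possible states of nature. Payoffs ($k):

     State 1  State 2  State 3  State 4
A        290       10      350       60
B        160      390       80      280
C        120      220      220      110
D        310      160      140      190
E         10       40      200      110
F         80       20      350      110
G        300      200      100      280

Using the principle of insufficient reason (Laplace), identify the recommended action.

B

Row averages: A=177.5, B=227.5, C=167.5, D=200, E=90, F=140, G=220
Highest average = 227.5 → B.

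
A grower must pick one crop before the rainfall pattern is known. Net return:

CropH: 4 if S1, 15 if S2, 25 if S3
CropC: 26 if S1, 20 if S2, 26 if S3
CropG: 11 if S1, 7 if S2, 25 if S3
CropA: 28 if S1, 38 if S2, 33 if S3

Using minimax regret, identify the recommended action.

Column bests: S1=28, S2=38, S3=33.
CropH regrets: 24, 23, 8 → max 24
CropC regrets: 2, 18, 7 → max 18
CropG regrets: 17, 31, 8 → max 31
CropA regrets: 0, 0, 0 → max 0
Smallest max regret = 0 → CropA.

CropA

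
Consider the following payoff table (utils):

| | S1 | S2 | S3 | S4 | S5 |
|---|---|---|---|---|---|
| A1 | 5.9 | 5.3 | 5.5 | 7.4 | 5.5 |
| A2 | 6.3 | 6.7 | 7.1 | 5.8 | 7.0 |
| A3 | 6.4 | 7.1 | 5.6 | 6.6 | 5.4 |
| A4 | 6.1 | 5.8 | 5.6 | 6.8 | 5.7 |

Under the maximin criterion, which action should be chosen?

Row minima: A1=5.3, A2=5.8, A3=5.4, A4=5.6
Best worst-case = 5.8 → A2.

A2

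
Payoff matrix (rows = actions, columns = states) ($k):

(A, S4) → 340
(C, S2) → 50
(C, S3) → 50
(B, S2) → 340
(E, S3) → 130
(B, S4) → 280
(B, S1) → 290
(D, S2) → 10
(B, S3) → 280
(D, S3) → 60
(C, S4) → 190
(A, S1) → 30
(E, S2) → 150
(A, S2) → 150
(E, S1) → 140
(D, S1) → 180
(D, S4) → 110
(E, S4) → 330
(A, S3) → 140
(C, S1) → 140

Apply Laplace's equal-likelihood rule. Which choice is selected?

B

Row averages: A=165, B=297.5, C=107.5, D=90, E=187.5
Highest average = 297.5 → B.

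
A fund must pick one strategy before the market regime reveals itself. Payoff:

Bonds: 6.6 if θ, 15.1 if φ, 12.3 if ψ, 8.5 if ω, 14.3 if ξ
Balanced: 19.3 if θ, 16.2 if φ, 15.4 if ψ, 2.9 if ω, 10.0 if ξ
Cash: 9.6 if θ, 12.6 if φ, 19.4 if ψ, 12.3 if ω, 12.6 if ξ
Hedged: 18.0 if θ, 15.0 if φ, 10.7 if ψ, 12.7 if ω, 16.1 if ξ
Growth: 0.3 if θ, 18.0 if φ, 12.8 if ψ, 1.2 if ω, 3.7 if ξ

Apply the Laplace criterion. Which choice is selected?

Row averages: Bonds=11.36, Balanced=12.76, Cash=13.3, Hedged=14.5, Growth=7.2
Highest average = 14.5 → Hedged.

Hedged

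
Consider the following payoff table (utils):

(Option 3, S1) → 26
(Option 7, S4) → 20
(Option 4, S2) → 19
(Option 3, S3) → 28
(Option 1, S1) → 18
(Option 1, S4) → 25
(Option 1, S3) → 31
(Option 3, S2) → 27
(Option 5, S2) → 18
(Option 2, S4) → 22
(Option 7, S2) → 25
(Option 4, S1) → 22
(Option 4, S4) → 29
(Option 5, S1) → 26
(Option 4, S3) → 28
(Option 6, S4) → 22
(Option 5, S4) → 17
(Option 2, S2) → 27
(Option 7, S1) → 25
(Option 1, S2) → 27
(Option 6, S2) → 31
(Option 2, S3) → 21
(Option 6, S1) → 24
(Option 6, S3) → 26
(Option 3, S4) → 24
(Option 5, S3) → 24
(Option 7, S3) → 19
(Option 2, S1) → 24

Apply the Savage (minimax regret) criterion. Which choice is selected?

Option 3

Column bests: S1=26, S2=31, S3=31, S4=29.
Option 1 regrets: 8, 4, 0, 4 → max 8
Option 2 regrets: 2, 4, 10, 7 → max 10
Option 3 regrets: 0, 4, 3, 5 → max 5
Option 4 regrets: 4, 12, 3, 0 → max 12
Option 5 regrets: 0, 13, 7, 12 → max 13
Option 6 regrets: 2, 0, 5, 7 → max 7
Option 7 regrets: 1, 6, 12, 9 → max 12
Smallest max regret = 5 → Option 3.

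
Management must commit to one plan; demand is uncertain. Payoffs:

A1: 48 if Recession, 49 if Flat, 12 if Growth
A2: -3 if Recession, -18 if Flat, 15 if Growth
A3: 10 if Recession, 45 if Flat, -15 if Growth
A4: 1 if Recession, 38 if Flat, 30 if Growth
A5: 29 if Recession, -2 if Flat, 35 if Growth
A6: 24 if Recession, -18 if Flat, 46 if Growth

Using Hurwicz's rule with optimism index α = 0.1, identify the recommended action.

A1

A1: 0.1·49 + 0.9·12 = 15.7
A2: 0.1·15 + 0.9·(-18) = -14.7
A3: 0.1·45 + 0.9·(-15) = -9
A4: 0.1·38 + 0.9·1 = 4.7
A5: 0.1·35 + 0.9·(-2) = 1.7
A6: 0.1·46 + 0.9·(-18) = -11.6
Highest Hurwicz score = 15.7 → A1.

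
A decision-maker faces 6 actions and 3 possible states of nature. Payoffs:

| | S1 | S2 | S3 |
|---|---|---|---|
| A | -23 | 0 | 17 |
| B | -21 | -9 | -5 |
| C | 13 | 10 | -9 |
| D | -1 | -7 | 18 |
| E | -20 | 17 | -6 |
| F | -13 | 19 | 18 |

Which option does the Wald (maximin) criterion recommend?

Row minima: A=-23, B=-21, C=-9, D=-7, E=-20, F=-13
Best worst-case = -7 → D.

D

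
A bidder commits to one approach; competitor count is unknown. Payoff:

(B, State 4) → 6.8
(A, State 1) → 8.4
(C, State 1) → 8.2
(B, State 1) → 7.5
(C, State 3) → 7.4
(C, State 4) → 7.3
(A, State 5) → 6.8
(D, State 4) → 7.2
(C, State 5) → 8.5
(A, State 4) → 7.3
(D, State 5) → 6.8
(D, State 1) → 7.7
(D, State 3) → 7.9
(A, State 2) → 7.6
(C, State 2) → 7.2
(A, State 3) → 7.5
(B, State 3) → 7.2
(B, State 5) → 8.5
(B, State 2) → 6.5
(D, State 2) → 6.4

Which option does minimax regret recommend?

Column bests: State 1=8.4, State 2=7.6, State 3=7.9, State 4=7.3, State 5=8.5.
A regrets: 0.0, 0.0, 0.4, 0.0, 1.7 → max 1.7
B regrets: 0.9, 1.1, 0.7, 0.5, 0.0 → max 1.1
C regrets: 0.2, 0.4, 0.5, 0.0, 0.0 → max 0.5
D regrets: 0.7, 1.2, 0.0, 0.1, 1.7 → max 1.7
Smallest max regret = 0.5 → C.

C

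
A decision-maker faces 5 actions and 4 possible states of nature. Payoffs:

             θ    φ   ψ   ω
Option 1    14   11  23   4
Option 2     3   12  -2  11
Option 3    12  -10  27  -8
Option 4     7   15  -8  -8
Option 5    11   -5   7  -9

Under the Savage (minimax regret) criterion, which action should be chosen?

Option 1

Column bests: θ=14, φ=15, ψ=27, ω=11.
Option 1 regrets: 0, 4, 4, 7 → max 7
Option 2 regrets: 11, 3, 29, 0 → max 29
Option 3 regrets: 2, 25, 0, 19 → max 25
Option 4 regrets: 7, 0, 35, 19 → max 35
Option 5 regrets: 3, 20, 20, 20 → max 20
Smallest max regret = 7 → Option 1.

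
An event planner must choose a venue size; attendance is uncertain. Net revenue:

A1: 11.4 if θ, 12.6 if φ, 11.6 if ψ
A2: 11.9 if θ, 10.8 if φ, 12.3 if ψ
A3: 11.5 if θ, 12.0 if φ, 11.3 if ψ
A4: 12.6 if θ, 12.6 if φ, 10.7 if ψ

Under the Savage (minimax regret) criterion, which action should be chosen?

Column bests: θ=12.6, φ=12.6, ψ=12.3.
A1 regrets: 1.2, 0.0, 0.7 → max 1.2
A2 regrets: 0.7, 1.8, 0.0 → max 1.8
A3 regrets: 1.1, 0.6, 1.0 → max 1.1
A4 regrets: 0.0, 0.0, 1.6 → max 1.6
Smallest max regret = 1.1 → A3.

A3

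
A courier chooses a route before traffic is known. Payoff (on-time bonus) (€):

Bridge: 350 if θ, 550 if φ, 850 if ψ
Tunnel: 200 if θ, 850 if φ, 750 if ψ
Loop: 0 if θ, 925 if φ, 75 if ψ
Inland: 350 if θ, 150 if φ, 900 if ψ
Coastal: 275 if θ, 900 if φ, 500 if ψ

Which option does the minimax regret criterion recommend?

Tunnel

Column bests: θ=350, φ=925, ψ=900.
Bridge regrets: 0, 375, 50 → max 375
Tunnel regrets: 150, 75, 150 → max 150
Loop regrets: 350, 0, 825 → max 825
Inland regrets: 0, 775, 0 → max 775
Coastal regrets: 75, 25, 400 → max 400
Smallest max regret = 150 → Tunnel.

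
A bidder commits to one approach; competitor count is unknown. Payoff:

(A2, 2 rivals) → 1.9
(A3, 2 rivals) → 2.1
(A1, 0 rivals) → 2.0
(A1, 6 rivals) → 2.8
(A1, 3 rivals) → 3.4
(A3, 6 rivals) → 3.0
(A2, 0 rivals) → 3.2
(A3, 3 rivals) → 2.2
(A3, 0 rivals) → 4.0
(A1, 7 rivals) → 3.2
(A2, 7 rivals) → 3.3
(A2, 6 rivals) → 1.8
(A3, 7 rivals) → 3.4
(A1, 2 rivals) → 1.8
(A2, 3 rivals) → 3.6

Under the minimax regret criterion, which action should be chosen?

Column bests: 0 rivals=4.0, 2 rivals=2.1, 3 rivals=3.6, 6 rivals=3.0, 7 rivals=3.4.
A1 regrets: 2.0, 0.3, 0.2, 0.2, 0.2 → max 2.0
A2 regrets: 0.8, 0.2, 0.0, 1.2, 0.1 → max 1.2
A3 regrets: 0.0, 0.0, 1.4, 0.0, 0.0 → max 1.4
Smallest max regret = 1.2 → A2.

A2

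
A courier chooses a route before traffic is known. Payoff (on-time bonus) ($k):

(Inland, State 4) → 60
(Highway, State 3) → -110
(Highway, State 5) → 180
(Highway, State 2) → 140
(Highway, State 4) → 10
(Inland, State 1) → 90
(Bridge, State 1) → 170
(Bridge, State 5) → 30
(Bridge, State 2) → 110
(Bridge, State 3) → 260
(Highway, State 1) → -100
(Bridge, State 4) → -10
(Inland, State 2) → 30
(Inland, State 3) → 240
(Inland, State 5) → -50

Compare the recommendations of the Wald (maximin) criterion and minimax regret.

maximin → Bridge; minimax regret → Bridge (agree)

Row minima: Inland=-50, Bridge=-10, Highway=-110
Best worst-case = -10 → Bridge.
Column bests: State 1=170, State 2=140, State 3=260, State 4=60, State 5=180.
Inland regrets: 80, 110, 20, 0, 230 → max 230
Bridge regrets: 0, 30, 0, 70, 150 → max 150
Highway regrets: 270, 0, 370, 50, 0 → max 370
Smallest max regret = 150 → Bridge.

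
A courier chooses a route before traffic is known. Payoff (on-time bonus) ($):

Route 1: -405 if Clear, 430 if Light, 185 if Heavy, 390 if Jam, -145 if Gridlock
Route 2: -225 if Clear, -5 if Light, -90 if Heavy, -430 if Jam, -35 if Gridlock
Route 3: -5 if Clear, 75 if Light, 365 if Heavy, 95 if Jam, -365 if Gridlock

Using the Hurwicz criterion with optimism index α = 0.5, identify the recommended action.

Route 1

Route 1: 0.5·430 + 0.5·(-405) = 12.5
Route 2: 0.5·(-5) + 0.5·(-430) = -217.5
Route 3: 0.5·365 + 0.5·(-365) = 0
Highest Hurwicz score = 12.5 → Route 1.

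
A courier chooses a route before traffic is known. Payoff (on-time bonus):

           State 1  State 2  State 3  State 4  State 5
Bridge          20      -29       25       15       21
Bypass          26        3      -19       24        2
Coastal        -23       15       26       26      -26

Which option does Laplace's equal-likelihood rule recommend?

Bridge

Row averages: Bridge=10.4, Bypass=7.2, Coastal=3.6
Highest average = 10.4 → Bridge.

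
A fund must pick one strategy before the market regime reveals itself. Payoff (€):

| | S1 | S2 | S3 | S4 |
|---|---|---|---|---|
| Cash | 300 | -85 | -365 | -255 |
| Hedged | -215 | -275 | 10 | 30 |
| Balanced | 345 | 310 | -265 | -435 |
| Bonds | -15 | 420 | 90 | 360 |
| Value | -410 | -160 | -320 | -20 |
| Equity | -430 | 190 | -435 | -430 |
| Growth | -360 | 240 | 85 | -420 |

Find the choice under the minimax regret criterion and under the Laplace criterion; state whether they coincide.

minimax regret → Bonds; laplace → Bonds (agree)

Column bests: S1=345, S2=420, S3=90, S4=360.
Cash regrets: 45, 505, 455, 615 → max 615
Hedged regrets: 560, 695, 80, 330 → max 695
Balanced regrets: 0, 110, 355, 795 → max 795
Bonds regrets: 360, 0, 0, 0 → max 360
Value regrets: 755, 580, 410, 380 → max 755
Equity regrets: 775, 230, 525, 790 → max 790
Growth regrets: 705, 180, 5, 780 → max 780
Smallest max regret = 360 → Bonds.
Row averages: Cash=-101.25, Hedged=-112.5, Balanced=-11.25, Bonds=213.75, Value=-227.5, Equity=-276.25, Growth=-113.75
Highest average = 213.75 → Bonds.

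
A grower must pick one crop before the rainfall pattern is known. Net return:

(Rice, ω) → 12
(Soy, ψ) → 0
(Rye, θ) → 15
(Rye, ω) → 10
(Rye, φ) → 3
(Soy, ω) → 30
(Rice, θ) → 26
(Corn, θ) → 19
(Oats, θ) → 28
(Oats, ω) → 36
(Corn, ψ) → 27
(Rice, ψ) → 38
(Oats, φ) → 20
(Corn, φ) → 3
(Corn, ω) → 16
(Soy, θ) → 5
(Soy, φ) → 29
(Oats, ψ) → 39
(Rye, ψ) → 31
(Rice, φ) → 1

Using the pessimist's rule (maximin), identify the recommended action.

Oats

Row minima: Rice=1, Corn=3, Rye=3, Soy=0, Oats=20
Best worst-case = 20 → Oats.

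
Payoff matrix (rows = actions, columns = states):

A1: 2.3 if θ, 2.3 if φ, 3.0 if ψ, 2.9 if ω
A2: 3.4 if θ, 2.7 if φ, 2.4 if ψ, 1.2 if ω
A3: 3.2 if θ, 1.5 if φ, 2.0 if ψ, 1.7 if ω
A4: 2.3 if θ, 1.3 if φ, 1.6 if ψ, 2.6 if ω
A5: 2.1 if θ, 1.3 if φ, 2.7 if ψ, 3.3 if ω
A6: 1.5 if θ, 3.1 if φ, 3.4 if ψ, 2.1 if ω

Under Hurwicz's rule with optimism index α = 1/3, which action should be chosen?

A1

A1: 1/3·3.0 + 2/3·2.3 = 38/15
A2: 1/3·3.4 + 2/3·1.2 = 29/15
A3: 1/3·3.2 + 2/3·1.5 = 31/15
A4: 1/3·2.6 + 2/3·1.3 = 26/15
A5: 1/3·3.3 + 2/3·1.3 = 59/30
A6: 1/3·3.4 + 2/3·1.5 = 32/15
Highest Hurwicz score = 38/15 → A1.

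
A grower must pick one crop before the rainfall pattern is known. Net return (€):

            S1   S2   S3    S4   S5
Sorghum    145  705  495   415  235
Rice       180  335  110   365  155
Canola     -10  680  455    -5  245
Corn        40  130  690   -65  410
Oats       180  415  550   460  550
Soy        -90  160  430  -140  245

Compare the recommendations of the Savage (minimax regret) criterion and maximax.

Column bests: S1=180, S2=705, S3=690, S4=460, S5=550.
Sorghum regrets: 35, 0, 195, 45, 315 → max 315
Rice regrets: 0, 370, 580, 95, 395 → max 580
Canola regrets: 190, 25, 235, 465, 305 → max 465
Corn regrets: 140, 575, 0, 525, 140 → max 575
Oats regrets: 0, 290, 140, 0, 0 → max 290
Soy regrets: 270, 545, 260, 600, 305 → max 600
Smallest max regret = 290 → Oats.
Row maxima: Sorghum=705, Rice=365, Canola=680, Corn=690, Oats=550, Soy=430
Best best-case = 705 → Sorghum.

minimax regret → Oats; maximax → Sorghum (disagree)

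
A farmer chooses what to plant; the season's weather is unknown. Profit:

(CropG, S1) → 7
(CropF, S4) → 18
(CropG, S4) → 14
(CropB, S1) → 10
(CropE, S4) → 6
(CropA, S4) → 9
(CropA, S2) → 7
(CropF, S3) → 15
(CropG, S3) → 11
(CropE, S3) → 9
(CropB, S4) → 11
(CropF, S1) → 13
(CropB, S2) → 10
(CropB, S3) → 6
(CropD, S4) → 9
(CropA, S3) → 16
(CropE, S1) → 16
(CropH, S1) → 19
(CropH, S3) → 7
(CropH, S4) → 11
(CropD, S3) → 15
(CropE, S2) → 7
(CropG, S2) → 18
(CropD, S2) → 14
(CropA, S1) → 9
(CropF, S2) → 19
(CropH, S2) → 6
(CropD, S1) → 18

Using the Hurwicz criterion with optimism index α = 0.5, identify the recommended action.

CropE: 0.5·16 + 0.5·6 = 11
CropB: 0.5·11 + 0.5·6 = 8.5
CropH: 0.5·19 + 0.5·6 = 12.5
CropA: 0.5·16 + 0.5·7 = 11.5
CropG: 0.5·18 + 0.5·7 = 12.5
CropD: 0.5·18 + 0.5·9 = 13.5
CropF: 0.5·19 + 0.5·13 = 16
Highest Hurwicz score = 16 → CropF.

CropF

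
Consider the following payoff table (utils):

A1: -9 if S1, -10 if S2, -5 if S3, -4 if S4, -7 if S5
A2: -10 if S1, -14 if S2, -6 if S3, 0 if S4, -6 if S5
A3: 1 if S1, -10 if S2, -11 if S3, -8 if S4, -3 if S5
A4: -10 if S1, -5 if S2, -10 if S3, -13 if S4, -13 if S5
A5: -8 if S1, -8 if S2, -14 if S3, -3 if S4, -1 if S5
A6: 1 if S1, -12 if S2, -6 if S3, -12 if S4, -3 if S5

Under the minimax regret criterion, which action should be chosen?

A3

Column bests: S1=1, S2=-5, S3=-5, S4=0, S5=-1.
A1 regrets: 10, 5, 0, 4, 6 → max 10
A2 regrets: 11, 9, 1, 0, 5 → max 11
A3 regrets: 0, 5, 6, 8, 2 → max 8
A4 regrets: 11, 0, 5, 13, 12 → max 13
A5 regrets: 9, 3, 9, 3, 0 → max 9
A6 regrets: 0, 7, 1, 12, 2 → max 12
Smallest max regret = 8 → A3.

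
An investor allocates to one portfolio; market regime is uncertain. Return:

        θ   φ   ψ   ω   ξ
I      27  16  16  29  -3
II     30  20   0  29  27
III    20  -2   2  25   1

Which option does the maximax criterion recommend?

II

Row maxima: I=29, II=30, III=25
Best best-case = 30 → II.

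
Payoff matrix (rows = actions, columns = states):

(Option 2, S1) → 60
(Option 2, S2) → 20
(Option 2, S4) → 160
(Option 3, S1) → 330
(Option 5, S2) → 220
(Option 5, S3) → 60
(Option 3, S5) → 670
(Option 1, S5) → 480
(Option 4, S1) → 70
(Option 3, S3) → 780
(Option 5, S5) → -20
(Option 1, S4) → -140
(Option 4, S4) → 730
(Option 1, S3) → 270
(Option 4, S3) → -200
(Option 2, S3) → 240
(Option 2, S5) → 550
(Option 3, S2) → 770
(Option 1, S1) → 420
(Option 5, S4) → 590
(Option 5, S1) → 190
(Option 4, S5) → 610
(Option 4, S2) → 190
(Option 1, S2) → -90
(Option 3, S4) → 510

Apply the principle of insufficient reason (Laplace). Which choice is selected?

Row averages: Option 1=188, Option 2=206, Option 3=612, Option 4=280, Option 5=208
Highest average = 612 → Option 3.

Option 3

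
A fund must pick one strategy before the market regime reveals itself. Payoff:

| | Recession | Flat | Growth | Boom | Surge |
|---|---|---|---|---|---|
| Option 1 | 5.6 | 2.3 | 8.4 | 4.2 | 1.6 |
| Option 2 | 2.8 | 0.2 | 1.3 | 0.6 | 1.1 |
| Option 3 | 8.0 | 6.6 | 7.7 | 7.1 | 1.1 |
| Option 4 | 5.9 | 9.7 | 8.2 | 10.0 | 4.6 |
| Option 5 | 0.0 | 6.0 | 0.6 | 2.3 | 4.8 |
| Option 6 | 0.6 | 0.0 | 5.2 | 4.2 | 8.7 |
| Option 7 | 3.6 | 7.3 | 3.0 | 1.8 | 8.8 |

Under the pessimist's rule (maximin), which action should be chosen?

Option 4

Row minima: Option 1=1.6, Option 2=0.2, Option 3=1.1, Option 4=4.6, Option 5=0.0, Option 6=0.0, Option 7=1.8
Best worst-case = 4.6 → Option 4.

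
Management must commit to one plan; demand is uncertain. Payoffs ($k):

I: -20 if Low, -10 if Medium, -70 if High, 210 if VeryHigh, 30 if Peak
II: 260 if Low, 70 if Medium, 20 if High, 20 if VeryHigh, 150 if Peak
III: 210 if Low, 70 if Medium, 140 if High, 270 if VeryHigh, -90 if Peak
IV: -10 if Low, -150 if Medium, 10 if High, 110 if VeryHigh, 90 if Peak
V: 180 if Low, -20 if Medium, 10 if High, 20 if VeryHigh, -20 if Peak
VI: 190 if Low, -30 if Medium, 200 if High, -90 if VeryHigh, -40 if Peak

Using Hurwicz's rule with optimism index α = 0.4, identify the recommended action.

II

I: 0.4·210 + 0.6·(-70) = 42
II: 0.4·260 + 0.6·20 = 116
III: 0.4·270 + 0.6·(-90) = 54
IV: 0.4·110 + 0.6·(-150) = -46
V: 0.4·180 + 0.6·(-20) = 60
VI: 0.4·200 + 0.6·(-90) = 26
Highest Hurwicz score = 116 → II.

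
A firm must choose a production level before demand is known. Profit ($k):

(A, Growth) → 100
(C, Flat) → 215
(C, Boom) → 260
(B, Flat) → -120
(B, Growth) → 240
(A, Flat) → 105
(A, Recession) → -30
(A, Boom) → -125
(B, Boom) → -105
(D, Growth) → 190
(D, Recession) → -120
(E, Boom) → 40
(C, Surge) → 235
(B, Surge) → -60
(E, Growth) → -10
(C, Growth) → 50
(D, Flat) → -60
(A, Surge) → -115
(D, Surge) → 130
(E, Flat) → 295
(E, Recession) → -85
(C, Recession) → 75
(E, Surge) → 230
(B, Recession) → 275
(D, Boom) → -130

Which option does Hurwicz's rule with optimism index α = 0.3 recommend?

C

A: 0.3·105 + 0.7·(-125) = -56
B: 0.3·275 + 0.7·(-120) = -1.5
C: 0.3·260 + 0.7·50 = 113
D: 0.3·190 + 0.7·(-130) = -34
E: 0.3·295 + 0.7·(-85) = 29
Highest Hurwicz score = 113 → C.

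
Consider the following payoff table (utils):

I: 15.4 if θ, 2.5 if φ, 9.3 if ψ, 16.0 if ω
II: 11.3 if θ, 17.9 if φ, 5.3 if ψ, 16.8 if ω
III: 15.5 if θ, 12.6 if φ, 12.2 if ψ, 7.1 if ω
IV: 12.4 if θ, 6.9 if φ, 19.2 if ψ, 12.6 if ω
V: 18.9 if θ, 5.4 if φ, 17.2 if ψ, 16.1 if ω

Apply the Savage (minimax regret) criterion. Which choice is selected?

III

Column bests: θ=18.9, φ=17.9, ψ=19.2, ω=16.8.
I regrets: 3.5, 15.4, 9.9, 0.8 → max 15.4
II regrets: 7.6, 0.0, 13.9, 0.0 → max 13.9
III regrets: 3.4, 5.3, 7.0, 9.7 → max 9.7
IV regrets: 6.5, 11.0, 0.0, 4.2 → max 11.0
V regrets: 0.0, 12.5, 2.0, 0.7 → max 12.5
Smallest max regret = 9.7 → III.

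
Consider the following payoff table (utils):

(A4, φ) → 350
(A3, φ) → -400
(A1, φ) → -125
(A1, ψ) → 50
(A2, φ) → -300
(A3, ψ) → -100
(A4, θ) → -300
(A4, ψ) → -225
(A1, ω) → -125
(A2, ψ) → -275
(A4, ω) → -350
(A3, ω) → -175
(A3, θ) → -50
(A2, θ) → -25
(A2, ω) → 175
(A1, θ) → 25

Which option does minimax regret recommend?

A1

Column bests: θ=25, φ=350, ψ=50, ω=175.
A1 regrets: 0, 475, 0, 300 → max 475
A2 regrets: 50, 650, 325, 0 → max 650
A3 regrets: 75, 750, 150, 350 → max 750
A4 regrets: 325, 0, 275, 525 → max 525
Smallest max regret = 475 → A1.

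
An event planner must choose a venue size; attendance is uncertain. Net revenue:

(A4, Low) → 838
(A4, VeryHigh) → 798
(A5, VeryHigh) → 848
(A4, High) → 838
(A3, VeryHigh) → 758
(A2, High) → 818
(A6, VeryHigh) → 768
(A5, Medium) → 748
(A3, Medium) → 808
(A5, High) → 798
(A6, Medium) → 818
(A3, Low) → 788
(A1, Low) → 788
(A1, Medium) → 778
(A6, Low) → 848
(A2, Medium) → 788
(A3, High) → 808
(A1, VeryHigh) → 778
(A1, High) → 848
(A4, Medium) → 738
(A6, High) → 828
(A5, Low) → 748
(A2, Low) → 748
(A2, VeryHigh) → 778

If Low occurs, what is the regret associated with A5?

100

Best payoff under Low is 848.
Regret = 848 − 748 = 100.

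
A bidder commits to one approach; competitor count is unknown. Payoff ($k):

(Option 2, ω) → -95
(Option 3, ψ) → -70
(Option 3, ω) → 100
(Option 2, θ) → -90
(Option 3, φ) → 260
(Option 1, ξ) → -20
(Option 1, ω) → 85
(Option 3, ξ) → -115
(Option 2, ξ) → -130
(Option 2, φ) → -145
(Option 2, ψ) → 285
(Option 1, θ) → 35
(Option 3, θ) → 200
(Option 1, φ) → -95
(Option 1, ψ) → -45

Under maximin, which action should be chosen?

Row minima: Option 1=-95, Option 2=-145, Option 3=-115
Best worst-case = -95 → Option 1.

Option 1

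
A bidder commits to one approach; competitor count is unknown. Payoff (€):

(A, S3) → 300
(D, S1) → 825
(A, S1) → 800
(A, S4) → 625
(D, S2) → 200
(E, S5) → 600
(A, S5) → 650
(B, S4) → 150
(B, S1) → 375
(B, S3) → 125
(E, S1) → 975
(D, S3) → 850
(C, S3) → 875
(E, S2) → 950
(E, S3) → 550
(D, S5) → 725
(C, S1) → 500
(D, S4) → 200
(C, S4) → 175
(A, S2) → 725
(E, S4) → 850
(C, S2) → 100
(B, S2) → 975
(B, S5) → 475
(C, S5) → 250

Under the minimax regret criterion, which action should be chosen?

E

Column bests: S1=975, S2=975, S3=875, S4=850, S5=725.
A regrets: 175, 250, 575, 225, 75 → max 575
B regrets: 600, 0, 750, 700, 250 → max 750
C regrets: 475, 875, 0, 675, 475 → max 875
D regrets: 150, 775, 25, 650, 0 → max 775
E regrets: 0, 25, 325, 0, 125 → max 325
Smallest max regret = 325 → E.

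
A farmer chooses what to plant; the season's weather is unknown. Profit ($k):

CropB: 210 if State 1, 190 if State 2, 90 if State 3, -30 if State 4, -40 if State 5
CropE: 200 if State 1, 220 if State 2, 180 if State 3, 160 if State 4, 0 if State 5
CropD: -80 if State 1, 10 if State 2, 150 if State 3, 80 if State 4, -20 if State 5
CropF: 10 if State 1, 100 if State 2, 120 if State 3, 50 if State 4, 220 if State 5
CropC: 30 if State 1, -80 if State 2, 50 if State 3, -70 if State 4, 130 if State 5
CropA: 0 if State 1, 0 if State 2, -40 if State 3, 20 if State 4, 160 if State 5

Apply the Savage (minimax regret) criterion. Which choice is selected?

Column bests: State 1=210, State 2=220, State 3=180, State 4=160, State 5=220.
CropB regrets: 0, 30, 90, 190, 260 → max 260
CropE regrets: 10, 0, 0, 0, 220 → max 220
CropD regrets: 290, 210, 30, 80, 240 → max 290
CropF regrets: 200, 120, 60, 110, 0 → max 200
CropC regrets: 180, 300, 130, 230, 90 → max 300
CropA regrets: 210, 220, 220, 140, 60 → max 220
Smallest max regret = 200 → CropF.

CropF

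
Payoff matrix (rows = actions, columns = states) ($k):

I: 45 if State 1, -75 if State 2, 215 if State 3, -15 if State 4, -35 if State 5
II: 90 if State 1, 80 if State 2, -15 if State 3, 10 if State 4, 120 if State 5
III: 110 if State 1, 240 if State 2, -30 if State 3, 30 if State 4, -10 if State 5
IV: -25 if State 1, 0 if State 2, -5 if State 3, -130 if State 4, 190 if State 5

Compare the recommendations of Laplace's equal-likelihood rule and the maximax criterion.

Row averages: I=27, II=57, III=68, IV=6
Highest average = 68 → III.
Row maxima: I=215, II=120, III=240, IV=190
Best best-case = 240 → III.

laplace → III; maximax → III (agree)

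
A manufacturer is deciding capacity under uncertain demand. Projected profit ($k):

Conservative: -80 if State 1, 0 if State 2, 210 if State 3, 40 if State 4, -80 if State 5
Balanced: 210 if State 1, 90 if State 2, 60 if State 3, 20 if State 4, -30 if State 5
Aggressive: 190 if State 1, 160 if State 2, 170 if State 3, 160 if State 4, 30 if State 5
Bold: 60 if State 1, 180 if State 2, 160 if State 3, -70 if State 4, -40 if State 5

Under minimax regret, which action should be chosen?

Column bests: State 1=210, State 2=180, State 3=210, State 4=160, State 5=30.
Conservative regrets: 290, 180, 0, 120, 110 → max 290
Balanced regrets: 0, 90, 150, 140, 60 → max 150
Aggressive regrets: 20, 20, 40, 0, 0 → max 40
Bold regrets: 150, 0, 50, 230, 70 → max 230
Smallest max regret = 40 → Aggressive.

Aggressive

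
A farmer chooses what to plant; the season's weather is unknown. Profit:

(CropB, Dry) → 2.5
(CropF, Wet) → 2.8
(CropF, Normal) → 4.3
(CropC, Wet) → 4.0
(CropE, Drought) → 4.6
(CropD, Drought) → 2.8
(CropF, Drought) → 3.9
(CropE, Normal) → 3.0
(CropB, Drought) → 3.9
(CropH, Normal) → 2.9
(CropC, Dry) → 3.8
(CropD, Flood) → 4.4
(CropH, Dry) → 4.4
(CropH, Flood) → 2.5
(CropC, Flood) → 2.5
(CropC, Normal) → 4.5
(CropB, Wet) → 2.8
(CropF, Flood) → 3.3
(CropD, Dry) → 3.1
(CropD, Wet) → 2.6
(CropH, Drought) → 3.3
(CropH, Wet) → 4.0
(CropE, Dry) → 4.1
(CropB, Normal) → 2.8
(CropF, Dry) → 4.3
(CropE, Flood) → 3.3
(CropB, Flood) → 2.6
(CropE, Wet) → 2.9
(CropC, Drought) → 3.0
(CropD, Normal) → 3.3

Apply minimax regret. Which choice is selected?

CropF

Column bests: Drought=4.6, Dry=4.4, Normal=4.5, Wet=4.0, Flood=4.4.
CropB regrets: 0.7, 1.9, 1.7, 1.2, 1.8 → max 1.9
CropE regrets: 0.0, 0.3, 1.5, 1.1, 1.1 → max 1.5
CropC regrets: 1.6, 0.6, 0.0, 0.0, 1.9 → max 1.9
CropH regrets: 1.3, 0.0, 1.6, 0.0, 1.9 → max 1.9
CropD regrets: 1.8, 1.3, 1.2, 1.4, 0.0 → max 1.8
CropF regrets: 0.7, 0.1, 0.2, 1.2, 1.1 → max 1.2
Smallest max regret = 1.2 → CropF.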